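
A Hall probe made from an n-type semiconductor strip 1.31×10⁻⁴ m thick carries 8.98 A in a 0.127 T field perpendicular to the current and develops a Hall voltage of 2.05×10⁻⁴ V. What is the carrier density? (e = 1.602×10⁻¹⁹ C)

n ≈ 2.65×10²⁶ m⁻³

From V_H = IB/(n e t), n = IB/(V_H e t).
n = (8.98)(0.127)/((2.05×10⁻⁴)(1.602×10⁻¹⁹)(1.31×10⁻⁴)) ≈ 2.65×10²⁶ m⁻³.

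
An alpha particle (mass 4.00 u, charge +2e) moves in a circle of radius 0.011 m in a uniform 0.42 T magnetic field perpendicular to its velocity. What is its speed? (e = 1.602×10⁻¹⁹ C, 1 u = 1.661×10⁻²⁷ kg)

v ≈ 2.2×10⁵ m/s

From |q|vB = mv²/r, v = |q|Br/m.
v = (3.204×10⁻¹⁹)(0.42)(0.011)/6.644×10⁻²⁷ ≈ 2.2×10⁵ m/s.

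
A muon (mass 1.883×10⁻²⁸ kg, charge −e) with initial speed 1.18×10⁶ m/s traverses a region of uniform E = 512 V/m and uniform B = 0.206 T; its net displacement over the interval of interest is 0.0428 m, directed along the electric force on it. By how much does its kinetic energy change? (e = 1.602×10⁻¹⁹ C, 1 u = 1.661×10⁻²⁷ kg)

ΔKE ≈ 3.51×10⁻¹⁸ J

The magnetic force is always ⟂ v and does no work; only the electric force changes KE.
ΔKE = F_E · d = |q|E d = (1.602×10⁻¹⁹)(512)(0.0428) ≈ 3.51×10⁻¹⁸ J.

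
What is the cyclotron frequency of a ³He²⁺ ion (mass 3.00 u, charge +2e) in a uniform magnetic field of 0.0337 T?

f ≈ 3.45×10⁵ Hz

f = |q|B/(2πm).
f = (3.204×10⁻¹⁹)(0.0337)/(2π·4.983×10⁻²⁷) ≈ 3.45×10⁵ Hz.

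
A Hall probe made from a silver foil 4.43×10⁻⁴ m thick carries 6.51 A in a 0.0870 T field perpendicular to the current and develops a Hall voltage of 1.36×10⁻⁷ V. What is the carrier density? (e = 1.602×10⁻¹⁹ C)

n ≈ 5.87×10²⁸ m⁻³

From V_H = IB/(n e t), n = IB/(V_H e t).
n = (6.51)(0.0870)/((1.36×10⁻⁷)(1.602×10⁻¹⁹)(4.43×10⁻⁴)) ≈ 5.87×10²⁸ m⁻³.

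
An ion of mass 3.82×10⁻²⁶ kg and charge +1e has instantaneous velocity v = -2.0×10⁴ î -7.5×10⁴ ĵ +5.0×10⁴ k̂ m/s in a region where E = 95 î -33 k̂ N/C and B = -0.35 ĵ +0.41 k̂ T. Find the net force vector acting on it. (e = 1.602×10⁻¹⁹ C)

F ≈ (-2.11×10⁻¹⁵, 1.31×10⁻¹⁵, 1.12×10⁻¹⁵) N

v×B = (-1.32×10⁴, 8200, 7000) N/C.
E + v×B = (-1.32×10⁴, 8200, 6970) N/C.
F = q(E + v×B) = (1.602×10⁻¹⁹ C)·(-1.32×10⁴, 8200, 6970) = (-2.11×10⁻¹⁵, 1.31×10⁻¹⁵, 1.12×10⁻¹⁵) N.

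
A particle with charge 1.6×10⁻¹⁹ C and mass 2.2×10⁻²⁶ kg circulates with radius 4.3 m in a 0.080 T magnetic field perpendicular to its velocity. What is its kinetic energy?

v = |q|Br/m, then KE = ½mv² = (qBr)²/(2m).
v = (1.6×10⁻¹⁹)(0.080)(4.3)/2.2×10⁻²⁶ ≈ 2.502×10⁶ m/s.
KE = ½(2.2×10⁻²⁶)(2.502×10⁶)² ≈ 6.9×10⁻¹⁴ J = 4.3×10⁵ eV.

KE ≈ 4.3×10⁵ eV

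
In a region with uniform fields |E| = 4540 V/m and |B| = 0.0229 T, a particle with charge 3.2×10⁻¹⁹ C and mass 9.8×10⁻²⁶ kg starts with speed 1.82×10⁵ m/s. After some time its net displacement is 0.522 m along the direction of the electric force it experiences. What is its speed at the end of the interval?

B does no work; ΔKE = |q|E d.
½mv_f² = ½mv₀² + |q|Ed = ½(9.8×10⁻²⁶)(1.82×10⁵)² + (3.2×10⁻¹⁹)(4540)(0.522) ≈ 1.623×10⁻¹⁵ J + 7.584×10⁻¹⁶ J ≈ 2.381×10⁻¹⁵ J.
v_f = √(2·2.381×10⁻¹⁵/9.8×10⁻²⁶) ≈ 2.20×10⁵ m/s.

v_f ≈ 2.20×10⁵ m/s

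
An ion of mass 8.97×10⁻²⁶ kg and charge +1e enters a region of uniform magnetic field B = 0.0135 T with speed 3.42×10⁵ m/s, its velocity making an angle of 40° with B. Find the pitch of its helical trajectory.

v∥ = v cosθ = 3.42×10⁵·cos40° ≈ 2.620×10⁵ m/s.
T = 2πm/(|q|B) = 2π(8.97×10⁻²⁶)/((1.602×10⁻¹⁹)(0.0135)) ≈ 2.606×10⁻⁴ s.
pitch = v∥ T = (2.620×10⁵)(2.606×10⁻⁴) ≈ 68.3 m.

p ≈ 68.3 m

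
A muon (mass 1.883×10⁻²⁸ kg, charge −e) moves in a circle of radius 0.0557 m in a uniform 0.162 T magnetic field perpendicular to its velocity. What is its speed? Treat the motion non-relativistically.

v ≈ 7.68×10⁶ m/s

From |q|vB = mv²/r, v = |q|Br/m.
v = (1.602×10⁻¹⁹)(0.162)(0.0557)/1.883×10⁻²⁸ ≈ 7.68×10⁶ m/s.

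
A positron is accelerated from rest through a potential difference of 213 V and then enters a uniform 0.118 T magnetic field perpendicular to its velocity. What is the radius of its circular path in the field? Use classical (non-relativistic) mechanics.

Acceleration: |q|V = ½mv² ⇒ v = √(2|q|V/m) = √(2·1.602×10⁻¹⁹·213/9.109×10⁻³¹) ≈ 8.656×10⁶ m/s.
In the field: r = mv/(|q|B) = (9.109×10⁻³¹)(8.656×10⁶)/((1.602×10⁻¹⁹)(0.118)) ≈ 4.17×10⁻⁴ m.

r ≈ 4.17×10⁻⁴ m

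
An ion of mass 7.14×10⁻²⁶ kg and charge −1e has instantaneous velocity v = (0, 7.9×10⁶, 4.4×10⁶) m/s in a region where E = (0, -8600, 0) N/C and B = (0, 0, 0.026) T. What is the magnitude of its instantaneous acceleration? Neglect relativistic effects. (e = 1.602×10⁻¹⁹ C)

v×B = (2.05×10⁵, 0, 0) N/C.
E + v×B = (2.05×10⁵, -8600, 0) N/C.
F = q(E + v×B) = (−1.602×10⁻¹⁹ C)·(2.05×10⁵, -8600, 0) = (-3.29×10⁻¹⁴, 1.38×10⁻¹⁵, 0) N.
|a| = |F|/m = 3.293×10⁻¹⁴/7.14×10⁻²⁶ ≈ 4.61×10¹¹ m/s².

|a| ≈ 4.61×10¹¹ m/s²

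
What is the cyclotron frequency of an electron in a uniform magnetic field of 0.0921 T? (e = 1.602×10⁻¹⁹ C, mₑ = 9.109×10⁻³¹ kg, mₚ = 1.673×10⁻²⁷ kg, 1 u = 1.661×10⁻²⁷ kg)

f = |q|B/(2πm).
f = (1.602×10⁻¹⁹)(0.0921)/(2π·9.109×10⁻³¹) ≈ 2.58×10⁹ Hz.

f ≈ 2.58×10⁹ Hz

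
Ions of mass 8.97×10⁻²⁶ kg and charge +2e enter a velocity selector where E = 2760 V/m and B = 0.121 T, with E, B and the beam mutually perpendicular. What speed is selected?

v = 2.28×10⁴ m/s

Zero net Lorentz force requires |qE| = |q v×B|, i.e. E = vB.
v = E/B = 2760/0.121 = 2.28×10⁴ m/s.
The result is independent of the particle's charge and mass.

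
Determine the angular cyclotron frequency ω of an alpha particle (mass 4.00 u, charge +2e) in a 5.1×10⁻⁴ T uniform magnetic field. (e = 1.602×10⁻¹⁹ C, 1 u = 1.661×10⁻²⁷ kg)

ω = |q|B/m.
ω = (3.204×10⁻¹⁹)(5.1×10⁻⁴)/6.644×10⁻²⁷ ≈ 2.5×10⁴ rad/s.

ω ≈ 2.5×10⁴ rad/s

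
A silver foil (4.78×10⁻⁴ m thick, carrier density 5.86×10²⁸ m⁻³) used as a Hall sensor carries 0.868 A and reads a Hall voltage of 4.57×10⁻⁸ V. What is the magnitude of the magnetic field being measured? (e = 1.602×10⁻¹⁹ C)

From V_H = IB/(n e t), B = V_H n e t / I.
B = (4.57×10⁻⁸)(5.86×10²⁸)(1.602×10⁻¹⁹)(4.78×10⁻⁴)/0.868 ≈ 0.236 T.

B ≈ 0.236 T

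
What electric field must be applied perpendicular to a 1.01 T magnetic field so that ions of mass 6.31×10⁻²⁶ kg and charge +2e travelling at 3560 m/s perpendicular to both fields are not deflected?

E = 3600 V/m

For straight-line motion qE = qvB, so E = vB.
E = 3560 × 1.01 = 3600 V/m.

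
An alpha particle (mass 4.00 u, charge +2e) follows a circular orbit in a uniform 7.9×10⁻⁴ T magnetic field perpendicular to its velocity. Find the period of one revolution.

The cyclotron period depends only on m, q, B: T = 2πm/(|q|B).
T = 2π(6.644×10⁻²⁷)/((3.204×10⁻¹⁹)(7.9×10⁻⁴)) ≈ 1.6×10⁻⁴ s.

T ≈ 1.6×10⁻⁴ s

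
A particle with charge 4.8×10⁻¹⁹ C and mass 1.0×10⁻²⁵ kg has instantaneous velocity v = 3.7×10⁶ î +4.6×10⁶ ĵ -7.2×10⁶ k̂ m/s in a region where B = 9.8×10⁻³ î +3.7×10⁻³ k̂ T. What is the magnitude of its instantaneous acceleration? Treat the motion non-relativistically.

v×B = (1.70×10⁴, -8.42×10⁴, -4.51×10⁴) N/C.
F = q v×B = (4.8×10⁻¹⁹ C)·(1.70×10⁴, -8.42×10⁴, -4.51×10⁴) = (8.17×10⁻¹⁵, -4.04×10⁻¹⁴, -2.16×10⁻¹⁴) N.
|a| = |F|/m = 4.659×10⁻¹⁴/1.0×10⁻²⁵ ≈ 4.66×10¹¹ m/s².

|a| ≈ 4.66×10¹¹ m/s²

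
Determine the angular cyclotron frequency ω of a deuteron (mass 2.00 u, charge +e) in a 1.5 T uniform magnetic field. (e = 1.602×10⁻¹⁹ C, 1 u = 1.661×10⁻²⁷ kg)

ω ≈ 7.2×10⁷ rad/s

ω = |q|B/m.
ω = (1.602×10⁻¹⁹)(1.5)/3.322×10⁻²⁷ ≈ 7.2×10⁷ rad/s.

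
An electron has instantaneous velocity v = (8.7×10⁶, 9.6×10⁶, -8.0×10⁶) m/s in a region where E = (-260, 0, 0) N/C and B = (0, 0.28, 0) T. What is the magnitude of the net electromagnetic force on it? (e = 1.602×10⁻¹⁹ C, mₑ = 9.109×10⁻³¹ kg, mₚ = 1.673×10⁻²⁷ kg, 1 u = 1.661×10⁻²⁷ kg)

|F| ≈ 5.30×10⁻¹³ N

v×B = (2.24×10⁶, 0, 2.44×10⁶) N/C.
E + v×B = (2.24×10⁶, 0, 2.44×10⁶) N/C.
F = q(E + v×B) = (−1.602×10⁻¹⁹ C)·(2.24×10⁶, 0, 2.44×10⁶) = (-3.59×10⁻¹³, 0, -3.90×10⁻¹³) N.
|F| = 5.30×10⁻¹³ N.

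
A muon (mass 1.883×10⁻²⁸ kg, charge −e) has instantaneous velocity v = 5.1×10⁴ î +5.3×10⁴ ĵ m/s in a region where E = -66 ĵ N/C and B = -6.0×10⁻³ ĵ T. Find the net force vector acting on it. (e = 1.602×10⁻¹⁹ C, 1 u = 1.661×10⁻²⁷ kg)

F ≈ (0, 1.06×10⁻¹⁷, 4.90×10⁻¹⁷) N

v×B = (0, 0, -306) N/C.
E + v×B = (0, -66.0, -306) N/C.
F = q(E + v×B) = (−1.602×10⁻¹⁹ C)·(0, -66.0, -306) = (0, 1.06×10⁻¹⁷, 4.90×10⁻¹⁷) N.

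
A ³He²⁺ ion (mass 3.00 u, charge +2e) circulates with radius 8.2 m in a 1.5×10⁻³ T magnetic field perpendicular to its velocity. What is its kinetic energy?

v = |q|Br/m, then KE = ½mv² = (qBr)²/(2m).
v = (3.204×10⁻¹⁹)(1.5×10⁻³)(8.2)/4.983×10⁻²⁷ ≈ 7.909×10⁵ m/s.
KE = ½(4.983×10⁻²⁷)(7.909×10⁵)² ≈ 1.6×10⁻¹⁵ J = 9700 eV.

KE ≈ 9700 eV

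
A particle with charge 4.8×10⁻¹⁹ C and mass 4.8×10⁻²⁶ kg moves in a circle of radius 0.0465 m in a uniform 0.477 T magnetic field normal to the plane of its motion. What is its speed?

v ≈ 2.22×10⁵ m/s

From |q|vB = mv²/r, v = |q|Br/m.
v = (4.8×10⁻¹⁹)(0.477)(0.0465)/4.8×10⁻²⁶ ≈ 2.22×10⁵ m/s.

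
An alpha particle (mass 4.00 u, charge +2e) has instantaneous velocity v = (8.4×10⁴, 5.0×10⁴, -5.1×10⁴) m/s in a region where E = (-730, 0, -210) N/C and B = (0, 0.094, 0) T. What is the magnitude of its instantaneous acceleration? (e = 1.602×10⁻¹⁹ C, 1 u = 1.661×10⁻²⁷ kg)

v×B = (4790, 0, 7900) N/C.
E + v×B = (4060, 0, 7690) N/C.
F = q(E + v×B) = (3.204×10⁻¹⁹ C)·(4060, 0, 7690) = (1.30×10⁻¹⁵, 0, 2.46×10⁻¹⁵) N.
|a| = |F|/m = 2.786×10⁻¹⁵/6.644×10⁻²⁷ ≈ 4.19×10¹¹ m/s².

|a| ≈ 4.19×10¹¹ m/s²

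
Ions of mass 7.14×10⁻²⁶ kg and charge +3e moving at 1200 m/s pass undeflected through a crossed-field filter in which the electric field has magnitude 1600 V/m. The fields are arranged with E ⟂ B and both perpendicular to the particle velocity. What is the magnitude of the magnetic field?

B = 1.3 T

Balance of forces in the selector: qE = qvB ⇒ B = E/v.
B = 1600/1200 = 1.3 T.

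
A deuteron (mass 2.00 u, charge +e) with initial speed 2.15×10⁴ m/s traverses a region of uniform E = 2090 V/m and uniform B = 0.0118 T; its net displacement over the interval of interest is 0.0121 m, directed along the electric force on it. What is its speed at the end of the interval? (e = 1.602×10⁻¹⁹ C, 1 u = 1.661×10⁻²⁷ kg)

B does no work; ΔKE = |q|E d.
½mv_f² = ½mv₀² + |q|Ed = ½(3.322×10⁻²⁷)(2.15×10⁴)² + (1.602×10⁻¹⁹)(2090)(0.0121) ≈ 7.678×10⁻¹⁹ J + 4.051×10⁻¹⁸ J ≈ 4.819×10⁻¹⁸ J.
v_f = √(2·4.819×10⁻¹⁸/3.322×10⁻²⁷) ≈ 5.39×10⁴ m/s.

v_f ≈ 5.39×10⁴ m/s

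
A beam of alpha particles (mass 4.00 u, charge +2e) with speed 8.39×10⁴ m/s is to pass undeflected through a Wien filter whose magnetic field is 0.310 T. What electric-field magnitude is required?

E = 2.60×10⁴ V/m

For straight-line motion qE = qvB, so E = vB.
E = 8.39×10⁴ × 0.310 = 2.60×10⁴ V/m.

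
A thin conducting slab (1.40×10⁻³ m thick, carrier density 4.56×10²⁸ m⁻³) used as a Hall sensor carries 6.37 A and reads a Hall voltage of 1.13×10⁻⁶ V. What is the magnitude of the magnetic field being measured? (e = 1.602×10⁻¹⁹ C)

From V_H = IB/(n e t), B = V_H n e t / I.
B = (1.13×10⁻⁶)(4.56×10²⁸)(1.602×10⁻¹⁹)(1.40×10⁻³)/6.37 ≈ 1.81 T.

B ≈ 1.81 T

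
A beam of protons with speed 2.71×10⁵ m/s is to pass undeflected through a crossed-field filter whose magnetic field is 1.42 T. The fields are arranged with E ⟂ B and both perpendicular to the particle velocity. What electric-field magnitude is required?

E = 3.85×10⁵ V/m

For straight-line motion qE = qvB, so E = vB.
E = 2.71×10⁵ × 1.42 = 3.85×10⁵ V/m.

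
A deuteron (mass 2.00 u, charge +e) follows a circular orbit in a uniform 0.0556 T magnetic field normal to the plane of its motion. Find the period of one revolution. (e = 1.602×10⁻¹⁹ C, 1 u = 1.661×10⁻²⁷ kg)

T ≈ 2.34×10⁻⁶ s

The cyclotron period depends only on m, q, B: T = 2πm/(|q|B).
T = 2π(3.322×10⁻²⁷)/((1.602×10⁻¹⁹)(0.0556)) ≈ 2.34×10⁻⁶ s.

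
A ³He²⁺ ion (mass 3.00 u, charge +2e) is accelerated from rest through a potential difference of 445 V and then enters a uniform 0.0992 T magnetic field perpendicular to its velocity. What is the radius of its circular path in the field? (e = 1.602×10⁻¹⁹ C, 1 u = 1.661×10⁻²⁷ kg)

Acceleration: |q|V = ½mv² ⇒ v = √(2|q|V/m) = √(2·3.204×10⁻¹⁹·445/4.983×10⁻²⁷) ≈ 2.392×10⁵ m/s.
In the field: r = mv/(|q|B) = (4.983×10⁻²⁷)(2.392×10⁵)/((3.204×10⁻¹⁹)(0.0992)) ≈ 0.0375 m.

r ≈ 0.0375 m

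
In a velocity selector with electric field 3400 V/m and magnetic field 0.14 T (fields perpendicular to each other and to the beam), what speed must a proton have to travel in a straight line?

Straight-line motion ⇒ electric and magnetic forces cancel, so E = vB.
v = E/B = 3400/0.14 = 2.4×10⁴ m/s.

v = 2.4×10⁴ m/s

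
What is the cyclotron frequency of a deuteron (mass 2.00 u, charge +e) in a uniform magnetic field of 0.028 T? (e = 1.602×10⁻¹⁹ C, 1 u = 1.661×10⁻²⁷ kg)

f ≈ 2.1×10⁵ Hz

f = |q|B/(2πm).
f = (1.602×10⁻¹⁹)(0.028)/(2π·3.322×10⁻²⁷) ≈ 2.1×10⁵ Hz.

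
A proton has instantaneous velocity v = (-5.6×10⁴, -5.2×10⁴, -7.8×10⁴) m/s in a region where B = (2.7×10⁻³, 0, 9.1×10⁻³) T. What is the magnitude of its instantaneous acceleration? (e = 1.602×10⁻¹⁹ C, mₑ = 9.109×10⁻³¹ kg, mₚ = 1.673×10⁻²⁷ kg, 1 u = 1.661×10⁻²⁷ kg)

|a| ≈ 5.53×10¹⁰ m/s²

v×B = (-473, 299, 140) N/C.
F = q v×B = (1.602×10⁻¹⁹ C)·(-473, 299, 140) = (-7.58×10⁻¹⁷, 4.79×10⁻¹⁷, 2.25×10⁻¹⁷) N.
|a| = |F|/m = 9.245×10⁻¹⁷/1.673×10⁻²⁷ ≈ 5.53×10¹⁰ m/s².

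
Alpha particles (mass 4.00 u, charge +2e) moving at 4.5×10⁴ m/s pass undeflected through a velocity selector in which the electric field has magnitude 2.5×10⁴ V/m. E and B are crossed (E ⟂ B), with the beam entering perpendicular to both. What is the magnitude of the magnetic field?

Balance of forces in the selector: qE = qvB ⇒ B = E/v.
B = 2.5×10⁴/4.5×10⁴ = 0.56 T.

B = 0.56 T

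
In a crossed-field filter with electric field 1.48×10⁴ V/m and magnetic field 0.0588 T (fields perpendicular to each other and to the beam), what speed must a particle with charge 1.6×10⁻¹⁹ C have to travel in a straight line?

v = 2.52×10⁵ m/s

Straight-line motion ⇒ electric and magnetic forces cancel, so E = vB.
v = E/B = 1.48×10⁴/0.0588 = 2.52×10⁵ m/s.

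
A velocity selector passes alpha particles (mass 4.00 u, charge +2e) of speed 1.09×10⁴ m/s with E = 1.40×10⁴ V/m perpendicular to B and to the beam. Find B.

B = 1.28 T

Balance of forces in the selector: qE = qvB ⇒ B = E/v.
B = 1.40×10⁴/1.09×10⁴ = 1.28 T.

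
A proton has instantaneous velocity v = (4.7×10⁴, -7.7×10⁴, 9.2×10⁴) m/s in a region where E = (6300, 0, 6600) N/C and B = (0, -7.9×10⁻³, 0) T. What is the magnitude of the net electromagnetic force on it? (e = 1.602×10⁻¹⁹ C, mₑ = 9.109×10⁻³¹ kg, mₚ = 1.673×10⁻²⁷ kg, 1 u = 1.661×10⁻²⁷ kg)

|F| ≈ 1.50×10⁻¹⁵ N

v×B = (727, 0, -371) N/C.
E + v×B = (7030, 0, 6230) N/C.
F = q(E + v×B) = (1.602×10⁻¹⁹ C)·(7030, 0, 6230) = (1.13×10⁻¹⁵, 0, 9.98×10⁻¹⁶) N.
|F| = 1.50×10⁻¹⁵ N.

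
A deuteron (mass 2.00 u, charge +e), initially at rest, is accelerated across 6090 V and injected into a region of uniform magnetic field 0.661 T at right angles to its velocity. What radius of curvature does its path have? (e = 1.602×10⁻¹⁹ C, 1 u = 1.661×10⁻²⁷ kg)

r ≈ 0.0240 m

Acceleration: |q|V = ½mv² ⇒ v = √(2|q|V/m) = √(2·1.602×10⁻¹⁹·6090/3.322×10⁻²⁷) ≈ 7.664×10⁵ m/s.
In the field: r = mv/(|q|B) = (3.322×10⁻²⁷)(7.664×10⁵)/((1.602×10⁻¹⁹)(0.661)) ≈ 0.0240 m.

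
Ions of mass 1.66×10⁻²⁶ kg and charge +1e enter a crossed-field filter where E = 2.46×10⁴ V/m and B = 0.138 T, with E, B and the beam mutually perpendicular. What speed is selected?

v = 1.78×10⁵ m/s

Zero net Lorentz force requires |qE| = |q v×B|, i.e. E = vB.
v = E/B = 2.46×10⁴/0.138 = 1.78×10⁵ m/s.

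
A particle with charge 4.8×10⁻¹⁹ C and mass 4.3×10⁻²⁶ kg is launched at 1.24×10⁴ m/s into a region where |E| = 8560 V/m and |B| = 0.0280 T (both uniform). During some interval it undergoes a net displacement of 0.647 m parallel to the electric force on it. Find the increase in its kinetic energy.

ΔKE ≈ 2.66×10⁻¹⁵ J

The magnetic force is always ⟂ v and does no work; only the electric force changes KE.
ΔKE = F_E · d = |q|E d = (4.8×10⁻¹⁹)(8560)(0.647) ≈ 2.66×10⁻¹⁵ J.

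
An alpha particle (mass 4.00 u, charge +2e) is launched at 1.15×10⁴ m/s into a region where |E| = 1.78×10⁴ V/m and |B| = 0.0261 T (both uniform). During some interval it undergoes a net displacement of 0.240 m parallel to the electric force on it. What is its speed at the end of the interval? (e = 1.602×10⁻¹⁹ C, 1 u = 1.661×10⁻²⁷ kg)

v_f ≈ 6.42×10⁵ m/s

B does no work; ΔKE = |q|E d.
½mv_f² = ½mv₀² + |q|Ed = ½(6.644×10⁻²⁷)(1.15×10⁴)² + (3.204×10⁻¹⁹)(1.78×10⁴)(0.240) ≈ 4.393×10⁻¹⁹ J + 1.369×10⁻¹⁵ J ≈ 1.369×10⁻¹⁵ J.
v_f = √(2·1.369×10⁻¹⁵/6.644×10⁻²⁷) ≈ 6.42×10⁵ m/s.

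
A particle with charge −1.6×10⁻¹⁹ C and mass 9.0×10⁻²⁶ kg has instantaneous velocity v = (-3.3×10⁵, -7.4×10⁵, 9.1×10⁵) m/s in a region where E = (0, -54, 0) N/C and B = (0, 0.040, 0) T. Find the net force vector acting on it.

v×B = (-3.64×10⁴, 0, -1.32×10⁴) N/C.
E + v×B = (-3.64×10⁴, -54.0, -1.32×10⁴) N/C.
F = q(E + v×B) = (−1.6×10⁻¹⁹ C)·(-3.64×10⁴, -54.0, -1.32×10⁴) = (5.82×10⁻¹⁵, 8.64×10⁻¹⁸, 2.11×10⁻¹⁵) N.

F ≈ (5.82×10⁻¹⁵, 8.64×10⁻¹⁸, 2.11×10⁻¹⁵) N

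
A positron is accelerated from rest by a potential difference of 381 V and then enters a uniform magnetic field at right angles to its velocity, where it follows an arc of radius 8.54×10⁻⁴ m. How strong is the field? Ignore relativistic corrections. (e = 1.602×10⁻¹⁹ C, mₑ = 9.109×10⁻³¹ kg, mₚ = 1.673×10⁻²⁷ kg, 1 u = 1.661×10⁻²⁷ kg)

B ≈ 0.0771 T

v = √(2|q|V/m) = √(2·1.602×10⁻¹⁹·381/9.109×10⁻³¹) ≈ 1.158×10⁷ m/s.
B = mv/(|q|r) = (9.109×10⁻³¹)(1.158×10⁷)/((1.602×10⁻¹⁹)(8.54×10⁻⁴)) ≈ 0.0771 T.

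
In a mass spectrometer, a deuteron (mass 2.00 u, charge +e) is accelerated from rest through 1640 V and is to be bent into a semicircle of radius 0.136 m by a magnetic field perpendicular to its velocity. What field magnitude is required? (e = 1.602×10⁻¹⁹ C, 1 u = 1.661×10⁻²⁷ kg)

v = √(2|q|V/m) = √(2·1.602×10⁻¹⁹·1640/3.322×10⁻²⁷) ≈ 3.977×10⁵ m/s.
B = mv/(|q|r) = (3.322×10⁻²⁷)(3.977×10⁵)/((1.602×10⁻¹⁹)(0.136)) ≈ 0.0606 T.

B ≈ 0.0606 T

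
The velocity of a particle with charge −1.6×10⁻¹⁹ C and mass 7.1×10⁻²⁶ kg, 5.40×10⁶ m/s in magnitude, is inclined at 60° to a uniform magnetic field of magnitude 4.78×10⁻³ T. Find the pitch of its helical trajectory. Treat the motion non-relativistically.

v∥ = v cosθ = 5.40×10⁶·cos60° ≈ 2.700×10⁶ m/s.
T = 2πm/(|q|B) = 2π(7.1×10⁻²⁶)/((1.6×10⁻¹⁹)(4.78×10⁻³)) ≈ 5.833×10⁻⁴ s.
pitch = v∥ T = (2.700×10⁶)(5.833×10⁻⁴) ≈ 1570 m.

p ≈ 1570 m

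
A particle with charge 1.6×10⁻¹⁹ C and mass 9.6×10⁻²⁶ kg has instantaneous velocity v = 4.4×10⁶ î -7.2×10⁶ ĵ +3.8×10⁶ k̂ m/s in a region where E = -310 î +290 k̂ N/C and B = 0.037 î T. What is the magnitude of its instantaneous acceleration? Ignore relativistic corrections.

v×B = (0, 1.41×10⁵, 2.66×10⁵) N/C.
E + v×B = (-310, 1.41×10⁵, 2.67×10⁵) N/C.
F = q(E + v×B) = (1.6×10⁻¹⁹ C)·(-310, 1.41×10⁵, 2.67×10⁵) = (-4.96×10⁻¹⁷, 2.25×10⁻¹⁴, 4.27×10⁻¹⁴) N.
|a| = |F|/m = 4.824×10⁻¹⁴/9.6×10⁻²⁶ ≈ 5.02×10¹¹ m/s².

|a| ≈ 5.02×10¹¹ m/s²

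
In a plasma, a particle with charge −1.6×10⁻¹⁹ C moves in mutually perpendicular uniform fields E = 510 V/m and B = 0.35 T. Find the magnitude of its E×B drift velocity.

v_d ≈ 1500 m/s

In crossed fields the guiding centre drifts at v_d = |E×B|/B² = E/B, independent of charge and mass.
v_d = 510/0.35 = 1500 m/s.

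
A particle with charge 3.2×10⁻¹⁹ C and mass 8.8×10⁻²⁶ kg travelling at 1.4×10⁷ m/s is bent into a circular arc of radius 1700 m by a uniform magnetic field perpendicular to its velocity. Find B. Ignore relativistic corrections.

From |q|vB = mv²/r, B = mv/(|q|r).
B = (8.8×10⁻²⁶)(1.4×10⁷)/((3.2×10⁻¹⁹)(1700)) ≈ 2.3×10⁻³ T.

B ≈ 2.3×10⁻³ T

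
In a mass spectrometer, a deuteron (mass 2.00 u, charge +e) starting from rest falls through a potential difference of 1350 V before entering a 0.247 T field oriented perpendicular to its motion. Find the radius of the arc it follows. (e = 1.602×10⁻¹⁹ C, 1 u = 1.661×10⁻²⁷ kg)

r ≈ 0.0303 m

Acceleration: |q|V = ½mv² ⇒ v = √(2|q|V/m) = √(2·1.602×10⁻¹⁹·1350/3.322×10⁻²⁷) ≈ 3.608×10⁵ m/s.
In the field: r = mv/(|q|B) = (3.322×10⁻²⁷)(3.608×10⁵)/((1.602×10⁻¹⁹)(0.247)) ≈ 0.0303 m.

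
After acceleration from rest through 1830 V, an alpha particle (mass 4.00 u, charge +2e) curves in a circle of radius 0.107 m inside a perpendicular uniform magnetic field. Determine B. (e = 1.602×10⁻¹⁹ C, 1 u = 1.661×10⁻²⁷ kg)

v = √(2|q|V/m) = √(2·3.204×10⁻¹⁹·1830/6.644×10⁻²⁷) ≈ 4.201×10⁵ m/s.
B = mv/(|q|r) = (6.644×10⁻²⁷)(4.201×10⁵)/((3.204×10⁻¹⁹)(0.107)) ≈ 0.0814 T.

B ≈ 0.0814 T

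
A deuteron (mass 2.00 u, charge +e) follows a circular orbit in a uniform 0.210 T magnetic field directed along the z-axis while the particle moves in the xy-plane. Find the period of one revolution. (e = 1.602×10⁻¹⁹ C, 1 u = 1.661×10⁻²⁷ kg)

The cyclotron period depends only on m, q, B: T = 2πm/(|q|B).
T = 2π(3.322×10⁻²⁷)/((1.602×10⁻¹⁹)(0.210)) ≈ 6.20×10⁻⁷ s.

T ≈ 6.20×10⁻⁷ s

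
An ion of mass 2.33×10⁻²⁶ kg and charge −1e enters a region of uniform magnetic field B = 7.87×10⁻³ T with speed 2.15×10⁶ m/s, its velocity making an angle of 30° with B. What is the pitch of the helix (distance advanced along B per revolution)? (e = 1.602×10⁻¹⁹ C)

p ≈ 216 m

v∥ = v cosθ = 2.15×10⁶·cos30° ≈ 1.862×10⁶ m/s.
T = 2πm/(|q|B) = 2π(2.33×10⁻²⁶)/((1.602×10⁻¹⁹)(7.87×10⁻³)) ≈ 1.161×10⁻⁴ s.
pitch = v∥ T = (1.862×10⁶)(1.161×10⁻⁴) ≈ 216 m.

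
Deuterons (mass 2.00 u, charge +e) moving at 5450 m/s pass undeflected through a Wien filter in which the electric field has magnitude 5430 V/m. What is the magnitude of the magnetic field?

Balance of forces in the selector: qE = qvB ⇒ B = E/v.
B = 5430/5450 = 0.996 T.

B = 0.996 T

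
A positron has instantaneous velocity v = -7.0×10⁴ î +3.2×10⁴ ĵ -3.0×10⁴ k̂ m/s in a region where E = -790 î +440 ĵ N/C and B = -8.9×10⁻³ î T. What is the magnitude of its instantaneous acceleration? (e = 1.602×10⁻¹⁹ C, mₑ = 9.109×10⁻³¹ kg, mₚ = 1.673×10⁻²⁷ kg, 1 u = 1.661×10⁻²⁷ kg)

|a| ≈ 1.93×10¹⁴ m/s²

v×B = (0, 267, 285) N/C.
E + v×B = (-790, 707, 285) N/C.
F = q(E + v×B) = (1.602×10⁻¹⁹ C)·(-790, 707, 285) = (-1.27×10⁻¹⁶, 1.13×10⁻¹⁶, 4.56×10⁻¹⁷) N.
|a| = |F|/m = 1.759×10⁻¹⁶/9.109×10⁻³¹ ≈ 1.93×10¹⁴ m/s².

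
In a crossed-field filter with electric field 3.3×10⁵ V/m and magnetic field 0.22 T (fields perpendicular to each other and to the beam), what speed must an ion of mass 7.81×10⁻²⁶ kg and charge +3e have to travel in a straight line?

Zero net Lorentz force requires |qE| = |q v×B|, i.e. E = vB.
v = E/B = 3.3×10⁵/0.22 = 1.5×10⁶ m/s.
The result is independent of the particle's charge and mass.

v = 1.5×10⁶ m/s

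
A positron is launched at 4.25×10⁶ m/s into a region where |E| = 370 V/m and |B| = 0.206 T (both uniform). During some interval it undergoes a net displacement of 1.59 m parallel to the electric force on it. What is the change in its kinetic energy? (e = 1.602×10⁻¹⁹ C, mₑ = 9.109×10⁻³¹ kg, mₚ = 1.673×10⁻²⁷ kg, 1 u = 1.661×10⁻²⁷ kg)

ΔKE ≈ 9.42×10⁻¹⁷ J

The magnetic force is always ⟂ v and does no work; only the electric force changes KE.
ΔKE = F_E · d = |q|E d = (1.602×10⁻¹⁹)(370)(1.59) ≈ 9.42×10⁻¹⁷ J.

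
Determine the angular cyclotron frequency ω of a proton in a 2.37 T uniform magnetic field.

ω ≈ 2.27×10⁸ rad/s

ω = |q|B/m.
ω = (1.602×10⁻¹⁹)(2.37)/1.673×10⁻²⁷ ≈ 2.27×10⁸ rad/s.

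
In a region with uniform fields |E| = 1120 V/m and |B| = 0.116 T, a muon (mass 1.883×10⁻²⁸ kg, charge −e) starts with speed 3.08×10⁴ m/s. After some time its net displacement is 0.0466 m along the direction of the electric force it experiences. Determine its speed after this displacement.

B does no work; ΔKE = |q|E d.
½mv_f² = ½mv₀² + |q|Ed = ½(1.883×10⁻²⁸)(3.08×10⁴)² + (1.602×10⁻¹⁹)(1120)(0.0466) ≈ 8.931×10⁻²⁰ J + 8.361×10⁻¹⁸ J ≈ 8.450×10⁻¹⁸ J.
v_f = √(2·8.450×10⁻¹⁸/1.883×10⁻²⁸) ≈ 3.00×10⁵ m/s.

v_f ≈ 3.00×10⁵ m/s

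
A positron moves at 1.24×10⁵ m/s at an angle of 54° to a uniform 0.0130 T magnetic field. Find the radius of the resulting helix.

v⊥ = v sinθ = 1.24×10⁵·sin54° ≈ 1.003×10⁵ m/s.
r = m v⊥/(|q|B) = (9.109×10⁻³¹)(1.003×10⁵)/((1.602×10⁻¹⁹)(0.0130)) ≈ 4.39×10⁻⁵ m.

r ≈ 4.39×10⁻⁵ m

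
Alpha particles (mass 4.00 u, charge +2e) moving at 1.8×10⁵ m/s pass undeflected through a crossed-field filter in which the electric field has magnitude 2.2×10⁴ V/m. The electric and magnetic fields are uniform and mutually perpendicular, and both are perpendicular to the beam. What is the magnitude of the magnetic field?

Balance of forces in the selector: qE = qvB ⇒ B = E/v.
B = 2.2×10⁴/1.8×10⁵ = 0.12 T.

B = 0.12 T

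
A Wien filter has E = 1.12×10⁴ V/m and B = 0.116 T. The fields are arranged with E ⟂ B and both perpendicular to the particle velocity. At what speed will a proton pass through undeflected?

v = 9.66×10⁴ m/s

Zero net Lorentz force requires |qE| = |q v×B|, i.e. E = vB.
v = E/B = 1.12×10⁴/0.116 = 9.66×10⁴ m/s.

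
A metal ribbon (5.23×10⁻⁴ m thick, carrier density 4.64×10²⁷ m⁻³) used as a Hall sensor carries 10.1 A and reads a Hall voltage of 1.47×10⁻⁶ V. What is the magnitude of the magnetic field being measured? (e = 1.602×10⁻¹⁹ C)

B ≈ 0.0566 T

From V_H = IB/(n e t), B = V_H n e t / I.
B = (1.47×10⁻⁶)(4.64×10²⁷)(1.602×10⁻¹⁹)(5.23×10⁻⁴)/10.1 ≈ 0.0566 T.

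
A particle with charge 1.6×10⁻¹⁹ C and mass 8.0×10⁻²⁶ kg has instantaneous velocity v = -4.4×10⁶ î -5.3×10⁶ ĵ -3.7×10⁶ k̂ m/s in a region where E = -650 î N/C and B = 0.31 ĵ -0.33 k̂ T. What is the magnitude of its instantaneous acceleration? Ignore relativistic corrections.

v×B = (2.90×10⁶, -1.45×10⁶, -1.36×10⁶) N/C.
E + v×B = (2.90×10⁶, -1.45×10⁶, -1.36×10⁶) N/C.
F = q(E + v×B) = (1.6×10⁻¹⁹ C)·(2.90×10⁶, -1.45×10⁶, -1.36×10⁶) = (4.63×10⁻¹³, -2.32×10⁻¹³, -2.18×10⁻¹³) N.
|a| = |F|/m = 5.623×10⁻¹³/8.0×10⁻²⁶ ≈ 7.03×10¹² m/s².

|a| ≈ 7.03×10¹² m/s²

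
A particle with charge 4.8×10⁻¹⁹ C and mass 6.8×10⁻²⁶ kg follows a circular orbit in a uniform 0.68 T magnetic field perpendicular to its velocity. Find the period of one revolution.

The cyclotron period depends only on m, q, B: T = 2πm/(|q|B).
T = 2π(6.8×10⁻²⁶)/((4.8×10⁻¹⁹)(0.68)) ≈ 1.3×10⁻⁶ s.

T ≈ 1.3×10⁻⁶ s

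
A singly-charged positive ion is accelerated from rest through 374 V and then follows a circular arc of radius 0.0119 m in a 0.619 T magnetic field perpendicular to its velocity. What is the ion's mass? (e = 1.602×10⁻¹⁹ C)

Combine |q|V = ½mv² and r = mv/(|q|B): eliminate v to get m = qB²r²/(2V).
m = (1.602×10⁻¹⁹)(0.619)²(0.0119)²/(2·374) ≈ 1.16×10⁻²⁶ kg.

m ≈ 1.16×10⁻²⁶ kg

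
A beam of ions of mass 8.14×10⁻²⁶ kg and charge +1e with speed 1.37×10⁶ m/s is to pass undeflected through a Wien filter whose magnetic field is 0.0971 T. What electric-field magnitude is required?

For straight-line motion qE = qvB, so E = vB.
E = 1.37×10⁶ × 0.0971 = 1.33×10⁵ V/m.

E = 1.33×10⁵ V/m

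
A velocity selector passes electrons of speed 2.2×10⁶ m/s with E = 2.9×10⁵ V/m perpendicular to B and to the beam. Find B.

Balance of forces in the selector: qE = qvB ⇒ B = E/v.
B = 2.9×10⁵/2.2×10⁶ = 0.13 T.

B = 0.13 T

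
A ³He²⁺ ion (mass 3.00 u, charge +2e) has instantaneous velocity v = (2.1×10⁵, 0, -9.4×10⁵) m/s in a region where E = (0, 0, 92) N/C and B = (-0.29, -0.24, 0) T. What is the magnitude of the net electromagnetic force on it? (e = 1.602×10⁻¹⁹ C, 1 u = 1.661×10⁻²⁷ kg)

v×B = (-2.26×10⁵, 2.73×10⁵, -5.04×10⁴) N/C.
E + v×B = (-2.26×10⁵, 2.73×10⁵, -5.03×10⁴) N/C.
F = q(E + v×B) = (3.204×10⁻¹⁹ C)·(-2.26×10⁵, 2.73×10⁵, -5.03×10⁴) = (-7.23×10⁻¹⁴, 8.73×10⁻¹⁴, -1.61×10⁻¹⁴) N.
|F| = 1.15×10⁻¹³ N.

|F| ≈ 1.15×10⁻¹³ N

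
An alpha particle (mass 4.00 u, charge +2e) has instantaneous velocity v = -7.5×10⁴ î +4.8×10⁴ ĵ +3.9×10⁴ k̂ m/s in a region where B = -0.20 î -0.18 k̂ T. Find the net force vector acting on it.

F ≈ (-2.77×10⁻¹⁵, -6.82×10⁻¹⁵, 3.08×10⁻¹⁵) N

v×B = (-8640, -2.13×10⁴, 9600) N/C.
F = q v×B = (3.204×10⁻¹⁹ C)·(-8640, -2.13×10⁴, 9600) = (-2.77×10⁻¹⁵, -6.82×10⁻¹⁵, 3.08×10⁻¹⁵) N.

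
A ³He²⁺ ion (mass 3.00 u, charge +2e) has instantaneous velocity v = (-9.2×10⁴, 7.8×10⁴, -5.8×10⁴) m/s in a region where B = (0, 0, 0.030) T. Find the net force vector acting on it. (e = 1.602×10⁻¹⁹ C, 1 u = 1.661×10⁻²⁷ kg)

F ≈ (7.50×10⁻¹⁶, 8.84×10⁻¹⁶, 0) N

v×B = (2340, 2760, 0) N/C.
F = q v×B = (3.204×10⁻¹⁹ C)·(2340, 2760, 0) = (7.50×10⁻¹⁶, 8.84×10⁻¹⁶, 0) N.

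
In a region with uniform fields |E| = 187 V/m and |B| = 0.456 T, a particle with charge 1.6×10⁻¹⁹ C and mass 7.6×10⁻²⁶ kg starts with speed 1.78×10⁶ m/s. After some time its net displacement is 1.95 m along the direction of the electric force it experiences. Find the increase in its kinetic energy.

ΔKE ≈ 5.83×10⁻¹⁷ J

The magnetic force is always ⟂ v and does no work; only the electric force changes KE.
ΔKE = F_E · d = |q|E d = (1.6×10⁻¹⁹)(187)(1.95) ≈ 5.83×10⁻¹⁷ J.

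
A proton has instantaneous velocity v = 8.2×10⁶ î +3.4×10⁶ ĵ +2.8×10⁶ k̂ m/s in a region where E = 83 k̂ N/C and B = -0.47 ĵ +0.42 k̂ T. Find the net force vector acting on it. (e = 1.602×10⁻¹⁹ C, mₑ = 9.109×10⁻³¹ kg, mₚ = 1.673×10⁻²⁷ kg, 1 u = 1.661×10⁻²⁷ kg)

F ≈ (4.40×10⁻¹³, -5.52×10⁻¹³, -6.17×10⁻¹³) N

v×B = (2.74×10⁶, -3.44×10⁶, -3.85×10⁶) N/C.
E + v×B = (2.74×10⁶, -3.44×10⁶, -3.85×10⁶) N/C.
F = q(E + v×B) = (1.602×10⁻¹⁹ C)·(2.74×10⁶, -3.44×10⁶, -3.85×10⁶) = (4.40×10⁻¹³, -5.52×10⁻¹³, -6.17×10⁻¹³) N.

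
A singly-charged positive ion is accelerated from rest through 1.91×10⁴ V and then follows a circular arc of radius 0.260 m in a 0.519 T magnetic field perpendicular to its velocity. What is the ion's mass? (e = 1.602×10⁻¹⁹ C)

m ≈ 7.64×10⁻²⁶ kg

Combine |q|V = ½mv² and r = mv/(|q|B): eliminate v to get m = qB²r²/(2V).
m = (1.602×10⁻¹⁹)(0.519)²(0.260)²/(2·1.91×10⁴) ≈ 7.64×10⁻²⁶ kg.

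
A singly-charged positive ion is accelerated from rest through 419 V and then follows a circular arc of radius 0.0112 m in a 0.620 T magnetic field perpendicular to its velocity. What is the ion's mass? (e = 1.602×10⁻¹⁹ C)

Combine |q|V = ½mv² and r = mv/(|q|B): eliminate v to get m = qB²r²/(2V).
m = (1.602×10⁻¹⁹)(0.620)²(0.0112)²/(2·419) ≈ 9.22×10⁻²⁷ kg.

m ≈ 9.22×10⁻²⁷ kg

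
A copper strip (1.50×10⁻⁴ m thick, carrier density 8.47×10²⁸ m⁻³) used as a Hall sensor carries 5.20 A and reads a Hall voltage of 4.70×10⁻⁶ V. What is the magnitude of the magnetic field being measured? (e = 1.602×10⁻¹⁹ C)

B ≈ 1.84 T

From V_H = IB/(n e t), B = V_H n e t / I.
B = (4.70×10⁻⁶)(8.47×10²⁸)(1.602×10⁻¹⁹)(1.50×10⁻⁴)/5.20 ≈ 1.84 T.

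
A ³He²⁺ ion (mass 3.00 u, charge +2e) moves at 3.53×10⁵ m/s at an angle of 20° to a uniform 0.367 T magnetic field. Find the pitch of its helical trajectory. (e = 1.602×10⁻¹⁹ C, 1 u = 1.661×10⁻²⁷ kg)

p ≈ 0.0883 m

v∥ = v cosθ = 3.53×10⁵·cos20° ≈ 3.317×10⁵ m/s.
T = 2πm/(|q|B) = 2π(4.983×10⁻²⁷)/((3.204×10⁻¹⁹)(0.367)) ≈ 2.663×10⁻⁷ s.
pitch = v∥ T = (3.317×10⁵)(2.663×10⁻⁷) ≈ 0.0883 m.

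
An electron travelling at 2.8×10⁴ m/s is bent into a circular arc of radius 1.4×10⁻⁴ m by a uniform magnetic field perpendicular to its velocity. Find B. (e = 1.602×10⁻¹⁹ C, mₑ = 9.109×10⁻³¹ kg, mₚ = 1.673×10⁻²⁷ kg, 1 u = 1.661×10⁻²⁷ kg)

B ≈ 1.1×10⁻³ T

From |q|vB = mv²/r, B = mv/(|q|r).
B = (9.109×10⁻³¹)(2.8×10⁴)/((1.602×10⁻¹⁹)(1.4×10⁻⁴)) ≈ 1.1×10⁻³ T.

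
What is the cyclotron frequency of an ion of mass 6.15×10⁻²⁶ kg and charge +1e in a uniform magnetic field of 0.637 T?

f ≈ 2.64×10⁵ Hz

f = |q|B/(2πm).
f = (1.602×10⁻¹⁹)(0.637)/(2π·6.15×10⁻²⁶) ≈ 2.64×10⁵ Hz.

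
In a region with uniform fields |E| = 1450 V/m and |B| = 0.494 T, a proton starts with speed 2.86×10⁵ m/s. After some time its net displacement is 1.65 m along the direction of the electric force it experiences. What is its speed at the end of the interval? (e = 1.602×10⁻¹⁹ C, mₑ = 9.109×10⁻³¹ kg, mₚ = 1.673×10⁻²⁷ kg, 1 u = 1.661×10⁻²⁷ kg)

v_f ≈ 7.35×10⁵ m/s

B does no work; ΔKE = |q|E d.
½mv_f² = ½mv₀² + |q|Ed = ½(1.673×10⁻²⁷)(2.86×10⁵)² + (1.602×10⁻¹⁹)(1450)(1.65) ≈ 6.842×10⁻¹⁷ J + 3.833×10⁻¹⁶ J ≈ 4.517×10⁻¹⁶ J.
v_f = √(2·4.517×10⁻¹⁶/1.673×10⁻²⁷) ≈ 7.35×10⁵ m/s.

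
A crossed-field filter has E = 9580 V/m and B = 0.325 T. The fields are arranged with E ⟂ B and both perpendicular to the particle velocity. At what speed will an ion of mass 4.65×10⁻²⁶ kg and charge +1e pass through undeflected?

v = 2.95×10⁴ m/s

Zero net Lorentz force requires |qE| = |q v×B|, i.e. E = vB.
v = E/B = 9580/0.325 = 2.95×10⁴ m/s.
The result is independent of the particle's charge and mass.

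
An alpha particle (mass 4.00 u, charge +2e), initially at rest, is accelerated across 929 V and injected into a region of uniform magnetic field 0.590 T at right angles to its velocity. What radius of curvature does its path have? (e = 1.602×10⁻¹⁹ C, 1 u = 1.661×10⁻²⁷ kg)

r ≈ 0.0105 m

Acceleration: |q|V = ½mv² ⇒ v = √(2|q|V/m) = √(2·3.204×10⁻¹⁹·929/6.644×10⁻²⁷) ≈ 2.993×10⁵ m/s.
In the field: r = mv/(|q|B) = (6.644×10⁻²⁷)(2.993×10⁵)/((3.204×10⁻¹⁹)(0.590)) ≈ 0.0105 m.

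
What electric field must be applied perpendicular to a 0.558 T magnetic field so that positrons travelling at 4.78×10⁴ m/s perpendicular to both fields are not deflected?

E = 2.67×10⁴ V/m

For straight-line motion qE = qvB, so E = vB.
E = 4.78×10⁴ × 0.558 = 2.67×10⁴ V/m.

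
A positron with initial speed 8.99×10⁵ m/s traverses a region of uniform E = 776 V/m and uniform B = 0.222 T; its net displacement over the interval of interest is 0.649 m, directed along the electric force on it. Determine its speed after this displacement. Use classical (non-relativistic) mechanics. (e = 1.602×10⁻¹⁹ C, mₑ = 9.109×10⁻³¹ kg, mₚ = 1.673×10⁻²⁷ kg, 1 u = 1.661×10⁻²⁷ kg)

B does no work; ΔKE = |q|E d.
½mv_f² = ½mv₀² + |q|Ed = ½(9.109×10⁻³¹)(8.99×10⁵)² + (1.602×10⁻¹⁹)(776)(0.649) ≈ 3.681×10⁻¹⁹ J + 8.068×10⁻¹⁷ J ≈ 8.105×10⁻¹⁷ J.
v_f = √(2·8.105×10⁻¹⁷/9.109×10⁻³¹) ≈ 1.33×10⁷ m/s.

v_f ≈ 1.33×10⁷ m/s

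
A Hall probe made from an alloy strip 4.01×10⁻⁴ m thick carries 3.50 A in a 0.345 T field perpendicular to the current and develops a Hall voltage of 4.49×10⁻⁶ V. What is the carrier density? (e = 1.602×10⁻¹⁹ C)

From V_H = IB/(n e t), n = IB/(V_H e t).
n = (3.50)(0.345)/((4.49×10⁻⁶)(1.602×10⁻¹⁹)(4.01×10⁻⁴)) ≈ 4.19×10²⁷ m⁻³.

n ≈ 4.19×10²⁷ m⁻³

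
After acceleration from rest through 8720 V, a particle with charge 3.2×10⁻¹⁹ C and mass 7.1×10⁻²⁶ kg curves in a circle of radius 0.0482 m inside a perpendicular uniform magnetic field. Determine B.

B ≈ 1.29 T

v = √(2|q|V/m) = √(2·3.2×10⁻¹⁹·8720/7.1×10⁻²⁶) ≈ 2.804×10⁵ m/s.
B = mv/(|q|r) = (7.1×10⁻²⁶)(2.804×10⁵)/((3.2×10⁻¹⁹)(0.0482)) ≈ 1.29 T.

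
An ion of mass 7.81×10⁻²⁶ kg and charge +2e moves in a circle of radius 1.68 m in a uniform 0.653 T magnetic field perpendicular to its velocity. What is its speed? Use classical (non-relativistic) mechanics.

From |q|vB = mv²/r, v = |q|Br/m.
v = (3.204×10⁻¹⁹)(0.653)(1.68)/7.81×10⁻²⁶ ≈ 4.50×10⁶ m/s.

v ≈ 4.50×10⁶ m/s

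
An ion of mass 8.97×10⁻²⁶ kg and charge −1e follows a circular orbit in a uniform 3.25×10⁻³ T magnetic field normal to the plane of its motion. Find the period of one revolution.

T ≈ 1.08×10⁻³ s

The cyclotron period depends only on m, q, B: T = 2πm/(|q|B).
T = 2π(8.97×10⁻²⁶)/((1.602×10⁻¹⁹)(3.25×10⁻³)) ≈ 1.08×10⁻³ s.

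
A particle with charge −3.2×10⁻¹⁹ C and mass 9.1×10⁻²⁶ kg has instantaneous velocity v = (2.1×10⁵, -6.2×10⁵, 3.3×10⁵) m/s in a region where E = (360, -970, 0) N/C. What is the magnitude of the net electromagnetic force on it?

Only an electric field acts, so F = qE = (−3.2×10⁻¹⁹ C)·(360, -970, 0) = (-1.15×10⁻¹⁶, 3.10×10⁻¹⁶, 0) N.
|F| = 3.31×10⁻¹⁶ N.

|F| ≈ 3.31×10⁻¹⁶ N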